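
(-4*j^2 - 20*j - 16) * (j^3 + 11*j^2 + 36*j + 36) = -4*j^5 - 64*j^4 - 380*j^3 - 1040*j^2 - 1296*j - 576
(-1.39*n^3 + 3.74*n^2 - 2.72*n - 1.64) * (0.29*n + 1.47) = -0.4031*n^4 - 0.9587*n^3 + 4.709*n^2 - 4.474*n - 2.4108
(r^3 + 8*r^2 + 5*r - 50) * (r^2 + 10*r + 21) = r^5 + 18*r^4 + 106*r^3 + 168*r^2 - 395*r - 1050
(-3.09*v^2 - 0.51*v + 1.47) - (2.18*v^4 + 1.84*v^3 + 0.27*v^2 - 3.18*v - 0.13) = -2.18*v^4 - 1.84*v^3 - 3.36*v^2 + 2.67*v + 1.6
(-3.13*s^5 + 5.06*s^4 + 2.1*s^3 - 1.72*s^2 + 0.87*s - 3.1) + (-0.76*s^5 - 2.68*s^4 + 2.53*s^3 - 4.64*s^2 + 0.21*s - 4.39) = -3.89*s^5 + 2.38*s^4 + 4.63*s^3 - 6.36*s^2 + 1.08*s - 7.49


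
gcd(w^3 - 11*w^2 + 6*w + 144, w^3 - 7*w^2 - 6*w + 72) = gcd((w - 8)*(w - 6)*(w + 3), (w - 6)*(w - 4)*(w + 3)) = w^2 - 3*w - 18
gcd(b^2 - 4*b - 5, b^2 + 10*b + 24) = 1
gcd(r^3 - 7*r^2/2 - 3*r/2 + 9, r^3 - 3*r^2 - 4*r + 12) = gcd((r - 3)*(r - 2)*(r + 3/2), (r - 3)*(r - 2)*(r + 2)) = r^2 - 5*r + 6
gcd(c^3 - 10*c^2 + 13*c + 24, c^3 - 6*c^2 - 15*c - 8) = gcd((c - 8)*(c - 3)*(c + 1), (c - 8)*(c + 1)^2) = c^2 - 7*c - 8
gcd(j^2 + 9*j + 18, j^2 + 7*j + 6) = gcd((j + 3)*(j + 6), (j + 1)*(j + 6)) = j + 6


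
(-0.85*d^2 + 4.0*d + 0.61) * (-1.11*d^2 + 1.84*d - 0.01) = 0.9435*d^4 - 6.004*d^3 + 6.6914*d^2 + 1.0824*d - 0.0061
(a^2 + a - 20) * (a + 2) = a^3 + 3*a^2 - 18*a - 40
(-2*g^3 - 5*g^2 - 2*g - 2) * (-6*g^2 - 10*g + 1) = 12*g^5 + 50*g^4 + 60*g^3 + 27*g^2 + 18*g - 2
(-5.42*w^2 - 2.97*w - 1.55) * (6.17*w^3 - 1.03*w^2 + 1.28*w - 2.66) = -33.4414*w^5 - 12.7423*w^4 - 13.442*w^3 + 12.2121*w^2 + 5.9162*w + 4.123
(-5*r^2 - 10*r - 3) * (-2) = 10*r^2 + 20*r + 6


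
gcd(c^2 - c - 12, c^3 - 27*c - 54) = c + 3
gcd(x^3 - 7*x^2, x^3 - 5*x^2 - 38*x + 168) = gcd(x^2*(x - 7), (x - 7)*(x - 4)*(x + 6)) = x - 7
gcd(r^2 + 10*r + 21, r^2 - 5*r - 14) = 1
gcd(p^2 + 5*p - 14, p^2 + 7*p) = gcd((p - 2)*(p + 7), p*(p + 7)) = p + 7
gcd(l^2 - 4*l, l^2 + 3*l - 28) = l - 4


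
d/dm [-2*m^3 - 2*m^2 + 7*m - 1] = -6*m^2 - 4*m + 7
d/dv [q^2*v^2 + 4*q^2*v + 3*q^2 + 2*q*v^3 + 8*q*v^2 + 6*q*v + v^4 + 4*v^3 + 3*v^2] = 2*q^2*v + 4*q^2 + 6*q*v^2 + 16*q*v + 6*q + 4*v^3 + 12*v^2 + 6*v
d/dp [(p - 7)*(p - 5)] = 2*p - 12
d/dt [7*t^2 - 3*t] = 14*t - 3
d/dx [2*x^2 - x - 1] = 4*x - 1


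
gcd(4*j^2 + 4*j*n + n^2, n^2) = 1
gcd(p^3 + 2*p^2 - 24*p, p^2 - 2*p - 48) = p + 6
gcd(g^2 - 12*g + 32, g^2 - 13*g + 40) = g - 8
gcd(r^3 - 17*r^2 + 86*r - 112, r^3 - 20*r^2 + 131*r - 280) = r^2 - 15*r + 56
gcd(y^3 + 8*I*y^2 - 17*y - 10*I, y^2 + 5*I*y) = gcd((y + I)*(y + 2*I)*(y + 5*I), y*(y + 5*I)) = y + 5*I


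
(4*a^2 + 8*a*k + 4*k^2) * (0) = 0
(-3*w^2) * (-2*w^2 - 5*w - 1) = 6*w^4 + 15*w^3 + 3*w^2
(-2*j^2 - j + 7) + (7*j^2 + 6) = 5*j^2 - j + 13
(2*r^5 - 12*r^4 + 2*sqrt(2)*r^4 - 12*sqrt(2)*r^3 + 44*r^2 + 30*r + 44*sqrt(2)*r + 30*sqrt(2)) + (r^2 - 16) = 2*r^5 - 12*r^4 + 2*sqrt(2)*r^4 - 12*sqrt(2)*r^3 + 45*r^2 + 30*r + 44*sqrt(2)*r - 16 + 30*sqrt(2)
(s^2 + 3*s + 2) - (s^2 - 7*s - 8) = 10*s + 10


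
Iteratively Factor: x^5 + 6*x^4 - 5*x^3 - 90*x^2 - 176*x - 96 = (x + 2)*(x^4 + 4*x^3 - 13*x^2 - 64*x - 48) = (x - 4)*(x + 2)*(x^3 + 8*x^2 + 19*x + 12) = (x - 4)*(x + 2)*(x + 3)*(x^2 + 5*x + 4) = (x - 4)*(x + 2)*(x + 3)*(x + 4)*(x + 1)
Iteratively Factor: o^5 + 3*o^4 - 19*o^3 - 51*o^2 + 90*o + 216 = (o - 3)*(o^4 + 6*o^3 - o^2 - 54*o - 72) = (o - 3)*(o + 4)*(o^3 + 2*o^2 - 9*o - 18) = (o - 3)*(o + 2)*(o + 4)*(o^2 - 9) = (o - 3)*(o + 2)*(o + 3)*(o + 4)*(o - 3)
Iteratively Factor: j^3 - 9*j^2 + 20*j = (j - 4)*(j^2 - 5*j) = (j - 5)*(j - 4)*(j)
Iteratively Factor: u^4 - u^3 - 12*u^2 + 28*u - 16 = (u + 4)*(u^3 - 5*u^2 + 8*u - 4) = (u - 2)*(u + 4)*(u^2 - 3*u + 2) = (u - 2)*(u - 1)*(u + 4)*(u - 2)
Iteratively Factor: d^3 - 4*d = (d - 2)*(d^2 + 2*d) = d*(d - 2)*(d + 2)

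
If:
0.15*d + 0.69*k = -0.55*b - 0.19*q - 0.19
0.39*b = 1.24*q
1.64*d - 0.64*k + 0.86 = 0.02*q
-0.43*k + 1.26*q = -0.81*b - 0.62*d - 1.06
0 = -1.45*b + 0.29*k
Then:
No Solution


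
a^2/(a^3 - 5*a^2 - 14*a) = a/(a^2 - 5*a - 14)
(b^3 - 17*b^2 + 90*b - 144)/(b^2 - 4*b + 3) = (b^2 - 14*b + 48)/(b - 1)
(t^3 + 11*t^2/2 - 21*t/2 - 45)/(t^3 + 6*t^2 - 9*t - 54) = (t + 5/2)/(t + 3)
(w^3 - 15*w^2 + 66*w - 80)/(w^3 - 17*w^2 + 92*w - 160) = (w - 2)/(w - 4)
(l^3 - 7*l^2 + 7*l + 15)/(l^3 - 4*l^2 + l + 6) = (l - 5)/(l - 2)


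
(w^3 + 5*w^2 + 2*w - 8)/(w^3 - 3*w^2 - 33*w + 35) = (w^2 + 6*w + 8)/(w^2 - 2*w - 35)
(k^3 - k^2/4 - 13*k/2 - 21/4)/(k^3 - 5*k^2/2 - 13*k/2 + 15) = (4*k^2 + 11*k + 7)/(2*(2*k^2 + k - 10))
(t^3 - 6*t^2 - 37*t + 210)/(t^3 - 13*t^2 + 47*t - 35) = (t + 6)/(t - 1)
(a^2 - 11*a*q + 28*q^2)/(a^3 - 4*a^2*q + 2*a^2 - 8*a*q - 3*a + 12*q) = (a - 7*q)/(a^2 + 2*a - 3)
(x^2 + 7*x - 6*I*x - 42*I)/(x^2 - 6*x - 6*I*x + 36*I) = (x + 7)/(x - 6)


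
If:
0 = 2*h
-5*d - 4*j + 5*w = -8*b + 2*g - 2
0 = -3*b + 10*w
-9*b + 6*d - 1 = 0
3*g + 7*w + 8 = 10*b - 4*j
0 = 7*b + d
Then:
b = -1/51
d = 7/51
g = -789/85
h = 0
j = 10043/2040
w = -1/170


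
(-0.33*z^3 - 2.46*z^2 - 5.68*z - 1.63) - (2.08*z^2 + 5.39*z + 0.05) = -0.33*z^3 - 4.54*z^2 - 11.07*z - 1.68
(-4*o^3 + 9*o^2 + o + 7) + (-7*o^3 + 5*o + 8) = -11*o^3 + 9*o^2 + 6*o + 15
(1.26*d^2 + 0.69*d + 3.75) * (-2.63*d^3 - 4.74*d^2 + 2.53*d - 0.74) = -3.3138*d^5 - 7.7871*d^4 - 9.9453*d^3 - 16.9617*d^2 + 8.9769*d - 2.775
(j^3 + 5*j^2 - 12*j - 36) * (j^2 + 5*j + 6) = j^5 + 10*j^4 + 19*j^3 - 66*j^2 - 252*j - 216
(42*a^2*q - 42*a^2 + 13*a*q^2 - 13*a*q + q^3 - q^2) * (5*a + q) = 210*a^3*q - 210*a^3 + 107*a^2*q^2 - 107*a^2*q + 18*a*q^3 - 18*a*q^2 + q^4 - q^3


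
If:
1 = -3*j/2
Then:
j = -2/3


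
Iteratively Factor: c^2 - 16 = (c + 4)*(c - 4)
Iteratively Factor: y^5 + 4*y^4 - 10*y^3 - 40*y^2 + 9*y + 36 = (y + 1)*(y^4 + 3*y^3 - 13*y^2 - 27*y + 36) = (y + 1)*(y + 4)*(y^3 - y^2 - 9*y + 9) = (y + 1)*(y + 3)*(y + 4)*(y^2 - 4*y + 3) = (y - 3)*(y + 1)*(y + 3)*(y + 4)*(y - 1)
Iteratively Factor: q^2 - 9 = (q + 3)*(q - 3)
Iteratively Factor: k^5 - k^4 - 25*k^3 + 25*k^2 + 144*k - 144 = (k - 1)*(k^4 - 25*k^2 + 144) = (k - 4)*(k - 1)*(k^3 + 4*k^2 - 9*k - 36) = (k - 4)*(k - 1)*(k + 3)*(k^2 + k - 12) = (k - 4)*(k - 3)*(k - 1)*(k + 3)*(k + 4)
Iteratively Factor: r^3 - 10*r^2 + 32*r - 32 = (r - 4)*(r^2 - 6*r + 8) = (r - 4)*(r - 2)*(r - 4)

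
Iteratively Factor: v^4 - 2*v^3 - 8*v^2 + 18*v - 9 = (v - 1)*(v^3 - v^2 - 9*v + 9) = (v - 1)^2*(v^2 - 9) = (v - 1)^2*(v + 3)*(v - 3)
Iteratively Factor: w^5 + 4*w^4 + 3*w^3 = (w + 3)*(w^4 + w^3) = w*(w + 3)*(w^3 + w^2) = w^2*(w + 3)*(w^2 + w) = w^3*(w + 3)*(w + 1)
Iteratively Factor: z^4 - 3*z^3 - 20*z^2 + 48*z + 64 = (z + 4)*(z^3 - 7*z^2 + 8*z + 16) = (z + 1)*(z + 4)*(z^2 - 8*z + 16) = (z - 4)*(z + 1)*(z + 4)*(z - 4)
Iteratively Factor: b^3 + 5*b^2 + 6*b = (b + 3)*(b^2 + 2*b) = b*(b + 3)*(b + 2)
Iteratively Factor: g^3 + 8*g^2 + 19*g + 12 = (g + 4)*(g^2 + 4*g + 3) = (g + 1)*(g + 4)*(g + 3)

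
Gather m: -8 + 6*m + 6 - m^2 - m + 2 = -m^2 + 5*m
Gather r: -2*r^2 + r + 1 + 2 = -2*r^2 + r + 3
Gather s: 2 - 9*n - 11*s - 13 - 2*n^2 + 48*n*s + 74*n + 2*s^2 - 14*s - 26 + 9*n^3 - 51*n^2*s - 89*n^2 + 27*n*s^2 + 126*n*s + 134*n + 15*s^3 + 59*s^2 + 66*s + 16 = 9*n^3 - 91*n^2 + 199*n + 15*s^3 + s^2*(27*n + 61) + s*(-51*n^2 + 174*n + 41) - 21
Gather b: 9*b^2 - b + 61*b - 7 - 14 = 9*b^2 + 60*b - 21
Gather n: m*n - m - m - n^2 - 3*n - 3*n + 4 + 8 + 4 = -2*m - n^2 + n*(m - 6) + 16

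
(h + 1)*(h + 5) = h^2 + 6*h + 5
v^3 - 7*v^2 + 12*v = v*(v - 4)*(v - 3)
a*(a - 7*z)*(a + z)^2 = a^4 - 5*a^3*z - 13*a^2*z^2 - 7*a*z^3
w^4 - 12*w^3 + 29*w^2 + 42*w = w*(w - 7)*(w - 6)*(w + 1)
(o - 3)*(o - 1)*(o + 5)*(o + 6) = o^4 + 7*o^3 - 11*o^2 - 87*o + 90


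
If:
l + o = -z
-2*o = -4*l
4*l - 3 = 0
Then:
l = 3/4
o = 3/2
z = -9/4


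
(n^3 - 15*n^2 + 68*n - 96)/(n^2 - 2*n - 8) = (n^2 - 11*n + 24)/(n + 2)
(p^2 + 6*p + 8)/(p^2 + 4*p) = (p + 2)/p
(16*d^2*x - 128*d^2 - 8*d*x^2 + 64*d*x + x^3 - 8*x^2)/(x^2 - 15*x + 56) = (16*d^2 - 8*d*x + x^2)/(x - 7)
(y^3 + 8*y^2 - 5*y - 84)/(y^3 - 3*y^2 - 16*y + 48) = (y + 7)/(y - 4)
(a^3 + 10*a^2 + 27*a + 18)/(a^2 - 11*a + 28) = (a^3 + 10*a^2 + 27*a + 18)/(a^2 - 11*a + 28)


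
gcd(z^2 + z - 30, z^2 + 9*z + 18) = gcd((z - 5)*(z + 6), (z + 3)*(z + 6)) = z + 6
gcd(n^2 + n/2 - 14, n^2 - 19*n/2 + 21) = n - 7/2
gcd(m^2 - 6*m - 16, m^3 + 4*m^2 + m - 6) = m + 2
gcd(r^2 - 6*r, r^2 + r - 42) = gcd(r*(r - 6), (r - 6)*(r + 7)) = r - 6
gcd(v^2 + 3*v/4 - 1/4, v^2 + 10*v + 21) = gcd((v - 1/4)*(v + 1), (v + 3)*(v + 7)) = 1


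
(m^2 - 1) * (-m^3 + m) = -m^5 + 2*m^3 - m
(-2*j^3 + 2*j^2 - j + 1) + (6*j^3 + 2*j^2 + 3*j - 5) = 4*j^3 + 4*j^2 + 2*j - 4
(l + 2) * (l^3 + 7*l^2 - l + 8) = l^4 + 9*l^3 + 13*l^2 + 6*l + 16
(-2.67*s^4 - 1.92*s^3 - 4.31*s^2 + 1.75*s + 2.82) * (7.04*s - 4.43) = -18.7968*s^5 - 1.6887*s^4 - 21.8368*s^3 + 31.4133*s^2 + 12.1003*s - 12.4926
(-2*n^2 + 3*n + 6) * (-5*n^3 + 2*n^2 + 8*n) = 10*n^5 - 19*n^4 - 40*n^3 + 36*n^2 + 48*n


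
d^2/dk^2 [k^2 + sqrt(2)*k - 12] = 2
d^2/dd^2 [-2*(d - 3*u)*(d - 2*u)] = -4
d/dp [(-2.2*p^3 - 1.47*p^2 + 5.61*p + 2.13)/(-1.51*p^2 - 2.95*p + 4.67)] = (3.322*p^4 + 12.98*p^3 - 18.0144*p^2 - 7.2972*p + 32.4822)/(2.2801*p^4 + 8.909*p^3 - 5.4009*p^2 - 27.553*p + 21.8089)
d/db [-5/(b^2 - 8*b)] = 10*(b - 4)/(b^2*(b - 8)^2)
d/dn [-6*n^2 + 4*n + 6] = 4 - 12*n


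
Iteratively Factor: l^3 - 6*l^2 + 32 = (l - 4)*(l^2 - 2*l - 8) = (l - 4)*(l + 2)*(l - 4)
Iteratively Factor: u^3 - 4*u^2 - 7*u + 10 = (u - 5)*(u^2 + u - 2) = (u - 5)*(u - 1)*(u + 2)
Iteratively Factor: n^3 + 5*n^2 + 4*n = (n + 1)*(n^2 + 4*n) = n*(n + 1)*(n + 4)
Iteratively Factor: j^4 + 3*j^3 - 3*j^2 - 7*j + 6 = (j - 1)*(j^3 + 4*j^2 + j - 6) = (j - 1)*(j + 3)*(j^2 + j - 2) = (j - 1)*(j + 2)*(j + 3)*(j - 1)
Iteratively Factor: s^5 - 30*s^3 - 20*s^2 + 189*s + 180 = (s + 1)*(s^4 - s^3 - 29*s^2 + 9*s + 180) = (s - 5)*(s + 1)*(s^3 + 4*s^2 - 9*s - 36) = (s - 5)*(s + 1)*(s + 3)*(s^2 + s - 12) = (s - 5)*(s + 1)*(s + 3)*(s + 4)*(s - 3)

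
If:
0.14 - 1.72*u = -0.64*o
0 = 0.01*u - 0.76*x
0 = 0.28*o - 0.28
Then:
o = 1.00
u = 0.45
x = 0.01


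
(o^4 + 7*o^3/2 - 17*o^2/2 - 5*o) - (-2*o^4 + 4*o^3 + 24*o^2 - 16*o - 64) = 3*o^4 - o^3/2 - 65*o^2/2 + 11*o + 64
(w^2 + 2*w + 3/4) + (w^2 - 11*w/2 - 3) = 2*w^2 - 7*w/2 - 9/4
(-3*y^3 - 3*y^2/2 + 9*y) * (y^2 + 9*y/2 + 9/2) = -3*y^5 - 15*y^4 - 45*y^3/4 + 135*y^2/4 + 81*y/2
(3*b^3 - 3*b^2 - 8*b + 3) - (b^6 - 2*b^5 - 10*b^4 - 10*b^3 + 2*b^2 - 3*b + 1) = -b^6 + 2*b^5 + 10*b^4 + 13*b^3 - 5*b^2 - 5*b + 2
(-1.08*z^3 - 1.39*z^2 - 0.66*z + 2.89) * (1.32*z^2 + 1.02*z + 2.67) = -1.4256*z^5 - 2.9364*z^4 - 5.1726*z^3 - 0.569699999999999*z^2 + 1.1856*z + 7.7163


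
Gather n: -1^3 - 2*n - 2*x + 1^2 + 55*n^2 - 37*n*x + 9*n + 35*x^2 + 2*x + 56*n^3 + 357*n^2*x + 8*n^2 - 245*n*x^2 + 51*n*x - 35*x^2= 56*n^3 + n^2*(357*x + 63) + n*(-245*x^2 + 14*x + 7)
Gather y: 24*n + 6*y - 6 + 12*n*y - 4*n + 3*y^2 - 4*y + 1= 20*n + 3*y^2 + y*(12*n + 2) - 5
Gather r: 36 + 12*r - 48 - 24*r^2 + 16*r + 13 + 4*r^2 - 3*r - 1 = -20*r^2 + 25*r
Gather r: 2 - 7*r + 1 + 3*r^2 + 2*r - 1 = 3*r^2 - 5*r + 2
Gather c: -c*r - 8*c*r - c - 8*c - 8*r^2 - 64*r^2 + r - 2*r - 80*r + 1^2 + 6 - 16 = c*(-9*r - 9) - 72*r^2 - 81*r - 9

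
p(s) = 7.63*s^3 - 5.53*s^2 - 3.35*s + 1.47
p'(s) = 22.89*s^2 - 11.06*s - 3.35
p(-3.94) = -537.85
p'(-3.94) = 395.56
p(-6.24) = -2046.82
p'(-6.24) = 956.95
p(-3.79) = -480.64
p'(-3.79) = 367.36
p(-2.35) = -120.22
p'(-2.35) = 149.05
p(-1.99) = -73.89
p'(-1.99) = 109.31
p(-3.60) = -414.12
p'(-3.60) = 333.12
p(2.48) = 75.53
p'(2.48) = 110.00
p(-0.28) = 1.81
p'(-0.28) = 1.54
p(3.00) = 147.66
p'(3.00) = 169.48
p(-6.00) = -1825.59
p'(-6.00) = 887.05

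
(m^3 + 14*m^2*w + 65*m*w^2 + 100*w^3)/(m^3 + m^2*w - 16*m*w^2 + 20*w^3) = (m^2 + 9*m*w + 20*w^2)/(m^2 - 4*m*w + 4*w^2)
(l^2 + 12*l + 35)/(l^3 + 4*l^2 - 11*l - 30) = (l + 7)/(l^2 - l - 6)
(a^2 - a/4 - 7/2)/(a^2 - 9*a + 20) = (4*a^2 - a - 14)/(4*(a^2 - 9*a + 20))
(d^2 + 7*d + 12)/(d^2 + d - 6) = (d + 4)/(d - 2)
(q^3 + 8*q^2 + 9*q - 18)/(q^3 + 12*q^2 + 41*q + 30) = (q^2 + 2*q - 3)/(q^2 + 6*q + 5)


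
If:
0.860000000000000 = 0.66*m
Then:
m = 1.30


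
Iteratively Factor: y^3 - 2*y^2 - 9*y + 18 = (y - 3)*(y^2 + y - 6) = (y - 3)*(y + 3)*(y - 2)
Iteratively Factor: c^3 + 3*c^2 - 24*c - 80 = (c + 4)*(c^2 - c - 20) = (c - 5)*(c + 4)*(c + 4)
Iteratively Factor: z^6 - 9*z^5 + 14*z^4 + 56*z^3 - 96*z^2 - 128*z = (z - 4)*(z^5 - 5*z^4 - 6*z^3 + 32*z^2 + 32*z) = (z - 4)*(z + 2)*(z^4 - 7*z^3 + 8*z^2 + 16*z) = (z - 4)^2*(z + 2)*(z^3 - 3*z^2 - 4*z) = (z - 4)^3*(z + 2)*(z^2 + z) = (z - 4)^3*(z + 1)*(z + 2)*(z)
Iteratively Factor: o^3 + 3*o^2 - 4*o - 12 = (o + 2)*(o^2 + o - 6) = (o - 2)*(o + 2)*(o + 3)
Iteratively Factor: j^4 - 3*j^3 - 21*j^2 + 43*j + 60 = (j - 5)*(j^3 + 2*j^2 - 11*j - 12) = (j - 5)*(j + 1)*(j^2 + j - 12) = (j - 5)*(j - 3)*(j + 1)*(j + 4)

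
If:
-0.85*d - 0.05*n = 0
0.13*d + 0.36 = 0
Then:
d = -2.77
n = 47.08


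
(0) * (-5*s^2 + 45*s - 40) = 0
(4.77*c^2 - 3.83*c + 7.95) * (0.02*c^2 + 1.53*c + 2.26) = 0.0954*c^4 + 7.2215*c^3 + 5.0793*c^2 + 3.5077*c + 17.967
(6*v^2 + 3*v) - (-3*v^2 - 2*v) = 9*v^2 + 5*v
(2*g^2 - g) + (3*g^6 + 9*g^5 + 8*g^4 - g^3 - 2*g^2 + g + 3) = 3*g^6 + 9*g^5 + 8*g^4 - g^3 + 3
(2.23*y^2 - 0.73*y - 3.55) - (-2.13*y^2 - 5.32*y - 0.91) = 4.36*y^2 + 4.59*y - 2.64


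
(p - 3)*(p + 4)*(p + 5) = p^3 + 6*p^2 - 7*p - 60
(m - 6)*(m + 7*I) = m^2 - 6*m + 7*I*m - 42*I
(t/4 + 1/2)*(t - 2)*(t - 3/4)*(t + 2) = t^4/4 + 5*t^3/16 - 11*t^2/8 - 5*t/4 + 3/2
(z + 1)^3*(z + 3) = z^4 + 6*z^3 + 12*z^2 + 10*z + 3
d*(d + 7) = d^2 + 7*d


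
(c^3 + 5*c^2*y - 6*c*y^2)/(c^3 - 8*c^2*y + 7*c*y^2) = (-c - 6*y)/(-c + 7*y)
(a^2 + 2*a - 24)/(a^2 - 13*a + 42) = (a^2 + 2*a - 24)/(a^2 - 13*a + 42)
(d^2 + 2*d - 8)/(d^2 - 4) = (d + 4)/(d + 2)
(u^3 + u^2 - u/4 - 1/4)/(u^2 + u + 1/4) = (2*u^2 + u - 1)/(2*u + 1)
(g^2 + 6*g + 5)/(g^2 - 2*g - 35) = (g + 1)/(g - 7)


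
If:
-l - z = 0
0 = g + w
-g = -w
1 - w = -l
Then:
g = 0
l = -1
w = 0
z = 1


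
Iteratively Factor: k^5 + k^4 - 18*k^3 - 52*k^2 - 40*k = (k - 5)*(k^4 + 6*k^3 + 12*k^2 + 8*k) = k*(k - 5)*(k^3 + 6*k^2 + 12*k + 8) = k*(k - 5)*(k + 2)*(k^2 + 4*k + 4) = k*(k - 5)*(k + 2)^2*(k + 2)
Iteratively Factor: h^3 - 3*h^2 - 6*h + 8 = (h - 1)*(h^2 - 2*h - 8) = (h - 4)*(h - 1)*(h + 2)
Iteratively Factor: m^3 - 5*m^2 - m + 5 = (m - 1)*(m^2 - 4*m - 5) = (m - 5)*(m - 1)*(m + 1)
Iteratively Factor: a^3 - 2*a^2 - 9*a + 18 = (a + 3)*(a^2 - 5*a + 6) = (a - 3)*(a + 3)*(a - 2)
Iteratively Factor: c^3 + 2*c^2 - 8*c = (c - 2)*(c^2 + 4*c) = (c - 2)*(c + 4)*(c)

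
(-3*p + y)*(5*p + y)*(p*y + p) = -15*p^3*y - 15*p^3 + 2*p^2*y^2 + 2*p^2*y + p*y^3 + p*y^2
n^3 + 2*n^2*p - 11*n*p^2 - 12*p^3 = (n - 3*p)*(n + p)*(n + 4*p)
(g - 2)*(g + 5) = g^2 + 3*g - 10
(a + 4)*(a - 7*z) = a^2 - 7*a*z + 4*a - 28*z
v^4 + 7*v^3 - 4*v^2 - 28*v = v*(v - 2)*(v + 2)*(v + 7)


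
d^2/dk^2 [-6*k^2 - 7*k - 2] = -12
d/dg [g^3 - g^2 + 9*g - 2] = 3*g^2 - 2*g + 9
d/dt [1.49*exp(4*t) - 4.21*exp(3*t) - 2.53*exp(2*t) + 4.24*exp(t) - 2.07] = (5.96*exp(3*t) - 12.63*exp(2*t) - 5.06*exp(t) + 4.24)*exp(t)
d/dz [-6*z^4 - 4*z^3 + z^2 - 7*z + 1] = -24*z^3 - 12*z^2 + 2*z - 7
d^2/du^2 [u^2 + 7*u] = 2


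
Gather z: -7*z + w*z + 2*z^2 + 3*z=2*z^2 + z*(w - 4)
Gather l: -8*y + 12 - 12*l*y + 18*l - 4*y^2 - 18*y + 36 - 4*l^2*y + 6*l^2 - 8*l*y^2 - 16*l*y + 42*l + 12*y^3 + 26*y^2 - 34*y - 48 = l^2*(6 - 4*y) + l*(-8*y^2 - 28*y + 60) + 12*y^3 + 22*y^2 - 60*y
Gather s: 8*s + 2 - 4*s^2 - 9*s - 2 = -4*s^2 - s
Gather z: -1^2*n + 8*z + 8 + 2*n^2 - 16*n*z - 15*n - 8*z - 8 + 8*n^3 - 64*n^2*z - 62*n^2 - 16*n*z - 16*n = 8*n^3 - 60*n^2 - 32*n + z*(-64*n^2 - 32*n)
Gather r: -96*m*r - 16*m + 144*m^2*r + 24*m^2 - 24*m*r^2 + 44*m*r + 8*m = 24*m^2 - 24*m*r^2 - 8*m + r*(144*m^2 - 52*m)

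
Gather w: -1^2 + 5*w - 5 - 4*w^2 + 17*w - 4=-4*w^2 + 22*w - 10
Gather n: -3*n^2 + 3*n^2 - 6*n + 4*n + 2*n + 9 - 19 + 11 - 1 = 0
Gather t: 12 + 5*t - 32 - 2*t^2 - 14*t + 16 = -2*t^2 - 9*t - 4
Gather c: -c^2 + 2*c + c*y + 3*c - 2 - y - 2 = -c^2 + c*(y + 5) - y - 4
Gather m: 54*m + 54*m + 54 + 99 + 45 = 108*m + 198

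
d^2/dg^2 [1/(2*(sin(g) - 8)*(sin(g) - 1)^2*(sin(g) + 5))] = (-16*sin(g)^5 + 67*sin(g)^4 + 440*sin(g)^3 - 785*sin(g)^2 - 8128*sin(g) - 9218)/(2*(sin(g) - 8)^3*(sin(g) - 1)^3*(sin(g) + 5)^3)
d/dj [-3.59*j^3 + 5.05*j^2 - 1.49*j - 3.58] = -10.77*j^2 + 10.1*j - 1.49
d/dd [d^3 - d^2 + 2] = d*(3*d - 2)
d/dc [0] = 0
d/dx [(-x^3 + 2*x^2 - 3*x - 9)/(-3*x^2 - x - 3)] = x*(3*x^3 + 2*x^2 - 2*x - 66)/(9*x^4 + 6*x^3 + 19*x^2 + 6*x + 9)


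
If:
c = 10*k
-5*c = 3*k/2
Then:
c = 0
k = 0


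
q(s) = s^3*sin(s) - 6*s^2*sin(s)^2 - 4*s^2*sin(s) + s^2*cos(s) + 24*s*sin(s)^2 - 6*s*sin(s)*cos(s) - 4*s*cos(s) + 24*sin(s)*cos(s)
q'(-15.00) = 1353.20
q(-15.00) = 1896.67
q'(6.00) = 89.77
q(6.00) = -11.00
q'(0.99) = 10.54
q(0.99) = 16.68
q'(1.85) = -18.76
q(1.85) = 12.66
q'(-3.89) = 350.17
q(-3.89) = -212.61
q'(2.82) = 3.32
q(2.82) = 0.06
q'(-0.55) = 29.81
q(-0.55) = -13.41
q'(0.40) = 18.03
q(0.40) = 7.51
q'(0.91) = 12.55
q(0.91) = 15.75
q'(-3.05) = 90.60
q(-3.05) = -12.64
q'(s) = s^3*cos(s) - 12*s^2*sin(s)*cos(s) + 2*s^2*sin(s) - 4*s^2*cos(s) - 6*s*sin(s)^2 + 48*s*sin(s)*cos(s) - 4*s*sin(s) - 6*s*cos(s)^2 + 2*s*cos(s) - 6*sin(s)*cos(s) + 24*cos(s)^2 - 4*cos(s)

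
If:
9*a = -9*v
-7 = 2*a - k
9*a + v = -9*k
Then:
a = -63/26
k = 28/13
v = 63/26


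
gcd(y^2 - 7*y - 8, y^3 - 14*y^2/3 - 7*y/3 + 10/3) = y + 1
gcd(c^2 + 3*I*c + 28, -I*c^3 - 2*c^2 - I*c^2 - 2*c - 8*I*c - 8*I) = c - 4*I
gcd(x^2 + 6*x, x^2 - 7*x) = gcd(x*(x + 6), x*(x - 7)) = x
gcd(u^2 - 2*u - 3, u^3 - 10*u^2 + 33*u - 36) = u - 3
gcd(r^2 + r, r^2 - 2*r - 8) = 1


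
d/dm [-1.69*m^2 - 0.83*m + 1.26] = -3.38*m - 0.83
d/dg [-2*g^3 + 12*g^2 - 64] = 6*g*(4 - g)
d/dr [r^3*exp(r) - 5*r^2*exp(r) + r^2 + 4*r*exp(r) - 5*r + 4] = r^3*exp(r) - 2*r^2*exp(r) - 6*r*exp(r) + 2*r + 4*exp(r) - 5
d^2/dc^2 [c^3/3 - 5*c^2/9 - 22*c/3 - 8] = 2*c - 10/9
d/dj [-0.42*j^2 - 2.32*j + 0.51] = -0.84*j - 2.32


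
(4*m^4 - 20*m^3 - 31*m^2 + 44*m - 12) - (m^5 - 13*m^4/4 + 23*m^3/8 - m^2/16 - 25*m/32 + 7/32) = -m^5 + 29*m^4/4 - 183*m^3/8 - 495*m^2/16 + 1433*m/32 - 391/32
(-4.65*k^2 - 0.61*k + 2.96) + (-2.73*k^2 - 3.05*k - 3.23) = -7.38*k^2 - 3.66*k - 0.27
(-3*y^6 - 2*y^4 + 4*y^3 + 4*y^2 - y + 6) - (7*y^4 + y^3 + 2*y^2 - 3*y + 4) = -3*y^6 - 9*y^4 + 3*y^3 + 2*y^2 + 2*y + 2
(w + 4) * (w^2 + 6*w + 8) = w^3 + 10*w^2 + 32*w + 32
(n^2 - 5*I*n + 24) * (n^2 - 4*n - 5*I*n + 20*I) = n^4 - 4*n^3 - 10*I*n^3 - n^2 + 40*I*n^2 + 4*n - 120*I*n + 480*I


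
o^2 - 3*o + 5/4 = (o - 5/2)*(o - 1/2)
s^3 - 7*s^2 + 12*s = s*(s - 4)*(s - 3)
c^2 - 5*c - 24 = (c - 8)*(c + 3)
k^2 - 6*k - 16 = (k - 8)*(k + 2)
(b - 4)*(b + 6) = b^2 + 2*b - 24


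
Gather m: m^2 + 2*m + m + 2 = m^2 + 3*m + 2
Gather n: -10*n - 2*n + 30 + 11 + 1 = 42 - 12*n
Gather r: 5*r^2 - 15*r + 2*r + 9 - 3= 5*r^2 - 13*r + 6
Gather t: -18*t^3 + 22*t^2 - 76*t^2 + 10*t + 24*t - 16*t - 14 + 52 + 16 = -18*t^3 - 54*t^2 + 18*t + 54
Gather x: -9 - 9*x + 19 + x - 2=8 - 8*x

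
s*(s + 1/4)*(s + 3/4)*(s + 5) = s^4 + 6*s^3 + 83*s^2/16 + 15*s/16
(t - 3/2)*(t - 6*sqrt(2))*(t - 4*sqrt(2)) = t^3 - 10*sqrt(2)*t^2 - 3*t^2/2 + 15*sqrt(2)*t + 48*t - 72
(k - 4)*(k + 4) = k^2 - 16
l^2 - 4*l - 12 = (l - 6)*(l + 2)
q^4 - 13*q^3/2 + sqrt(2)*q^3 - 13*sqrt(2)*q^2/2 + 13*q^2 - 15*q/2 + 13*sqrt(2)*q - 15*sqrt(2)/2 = (q - 3)*(q - 5/2)*(q - 1)*(q + sqrt(2))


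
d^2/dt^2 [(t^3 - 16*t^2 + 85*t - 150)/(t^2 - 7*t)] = 4*(11*t^3 - 225*t^2 + 1575*t - 3675)/(t^3*(t^3 - 21*t^2 + 147*t - 343))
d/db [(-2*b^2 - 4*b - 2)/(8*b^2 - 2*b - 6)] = (9*b^2 + 14*b + 5)/(16*b^4 - 8*b^3 - 23*b^2 + 6*b + 9)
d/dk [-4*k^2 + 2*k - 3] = 2 - 8*k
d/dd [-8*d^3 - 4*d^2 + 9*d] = -24*d^2 - 8*d + 9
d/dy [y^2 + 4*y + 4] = 2*y + 4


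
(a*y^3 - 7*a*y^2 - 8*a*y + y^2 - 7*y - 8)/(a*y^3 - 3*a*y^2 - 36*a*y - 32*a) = (a*y + 1)/(a*(y + 4))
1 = 1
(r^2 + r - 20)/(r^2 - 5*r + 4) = (r + 5)/(r - 1)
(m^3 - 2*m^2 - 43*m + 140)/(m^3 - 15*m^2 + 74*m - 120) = (m + 7)/(m - 6)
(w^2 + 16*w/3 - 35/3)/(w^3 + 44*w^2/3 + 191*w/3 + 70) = (3*w - 5)/(3*w^2 + 23*w + 30)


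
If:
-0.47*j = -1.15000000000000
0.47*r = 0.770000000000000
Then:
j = 2.45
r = 1.64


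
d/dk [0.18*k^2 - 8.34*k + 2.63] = 0.36*k - 8.34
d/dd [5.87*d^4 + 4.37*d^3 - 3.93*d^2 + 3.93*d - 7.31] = 23.48*d^3 + 13.11*d^2 - 7.86*d + 3.93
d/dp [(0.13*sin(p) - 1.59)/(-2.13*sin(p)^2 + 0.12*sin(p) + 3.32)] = (0.2769*sin(p)^2 - 6.7734*sin(p) + 0.6224)*cos(p)/(4.5369*sin(p)^4 - 0.5112*sin(p)^3 - 14.1288*sin(p)^2 + 0.7968*sin(p) + 11.0224)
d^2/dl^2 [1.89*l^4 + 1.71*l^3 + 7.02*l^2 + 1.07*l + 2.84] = 22.68*l^2 + 10.26*l + 14.04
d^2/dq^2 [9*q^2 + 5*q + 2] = 18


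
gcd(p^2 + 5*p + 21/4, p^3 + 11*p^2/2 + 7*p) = p + 7/2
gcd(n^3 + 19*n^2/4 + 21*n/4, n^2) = n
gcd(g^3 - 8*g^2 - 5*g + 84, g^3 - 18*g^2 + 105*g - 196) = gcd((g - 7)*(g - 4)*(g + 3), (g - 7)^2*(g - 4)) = g^2 - 11*g + 28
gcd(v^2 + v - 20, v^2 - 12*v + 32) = v - 4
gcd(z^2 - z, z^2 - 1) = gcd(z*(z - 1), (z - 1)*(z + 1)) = z - 1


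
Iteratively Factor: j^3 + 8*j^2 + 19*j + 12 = (j + 4)*(j^2 + 4*j + 3) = (j + 3)*(j + 4)*(j + 1)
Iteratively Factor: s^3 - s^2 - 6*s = (s + 2)*(s^2 - 3*s) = s*(s + 2)*(s - 3)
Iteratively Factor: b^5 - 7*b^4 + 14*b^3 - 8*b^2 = (b - 4)*(b^4 - 3*b^3 + 2*b^2) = b*(b - 4)*(b^3 - 3*b^2 + 2*b) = b*(b - 4)*(b - 2)*(b^2 - b) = b^2*(b - 4)*(b - 2)*(b - 1)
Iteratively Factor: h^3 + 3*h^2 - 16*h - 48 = (h - 4)*(h^2 + 7*h + 12) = (h - 4)*(h + 4)*(h + 3)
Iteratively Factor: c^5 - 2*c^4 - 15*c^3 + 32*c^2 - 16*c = (c - 1)*(c^4 - c^3 - 16*c^2 + 16*c) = (c - 4)*(c - 1)*(c^3 + 3*c^2 - 4*c) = (c - 4)*(c - 1)^2*(c^2 + 4*c) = c*(c - 4)*(c - 1)^2*(c + 4)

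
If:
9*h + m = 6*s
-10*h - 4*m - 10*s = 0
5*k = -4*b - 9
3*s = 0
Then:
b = -5*k/4 - 9/4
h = 0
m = 0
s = 0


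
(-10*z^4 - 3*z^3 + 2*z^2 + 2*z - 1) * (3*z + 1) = -30*z^5 - 19*z^4 + 3*z^3 + 8*z^2 - z - 1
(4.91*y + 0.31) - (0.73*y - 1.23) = 4.18*y + 1.54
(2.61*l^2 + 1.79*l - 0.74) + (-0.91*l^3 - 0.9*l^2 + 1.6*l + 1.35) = -0.91*l^3 + 1.71*l^2 + 3.39*l + 0.61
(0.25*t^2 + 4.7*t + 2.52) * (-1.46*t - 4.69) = -0.365*t^3 - 8.0345*t^2 - 25.7222*t - 11.8188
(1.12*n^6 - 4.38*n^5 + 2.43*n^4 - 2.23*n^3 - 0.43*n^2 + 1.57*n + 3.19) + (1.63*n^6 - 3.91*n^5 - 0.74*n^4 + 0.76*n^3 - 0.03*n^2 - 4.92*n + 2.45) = 2.75*n^6 - 8.29*n^5 + 1.69*n^4 - 1.47*n^3 - 0.46*n^2 - 3.35*n + 5.64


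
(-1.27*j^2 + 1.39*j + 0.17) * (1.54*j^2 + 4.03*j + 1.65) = -1.9558*j^4 - 2.9775*j^3 + 3.768*j^2 + 2.9786*j + 0.2805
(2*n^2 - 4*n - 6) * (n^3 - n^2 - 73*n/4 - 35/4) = 2*n^5 - 6*n^4 - 77*n^3/2 + 123*n^2/2 + 289*n/2 + 105/2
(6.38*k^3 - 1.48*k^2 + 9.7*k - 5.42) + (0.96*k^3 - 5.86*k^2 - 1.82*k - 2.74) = 7.34*k^3 - 7.34*k^2 + 7.88*k - 8.16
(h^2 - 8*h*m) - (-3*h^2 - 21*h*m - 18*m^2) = 4*h^2 + 13*h*m + 18*m^2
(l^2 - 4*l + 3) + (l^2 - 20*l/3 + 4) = 2*l^2 - 32*l/3 + 7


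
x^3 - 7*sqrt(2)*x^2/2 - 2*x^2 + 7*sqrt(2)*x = x*(x - 2)*(x - 7*sqrt(2)/2)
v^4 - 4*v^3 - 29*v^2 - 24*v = v*(v - 8)*(v + 1)*(v + 3)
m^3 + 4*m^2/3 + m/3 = m*(m + 1/3)*(m + 1)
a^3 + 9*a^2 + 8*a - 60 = (a - 2)*(a + 5)*(a + 6)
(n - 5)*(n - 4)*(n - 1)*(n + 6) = n^4 - 4*n^3 - 31*n^2 + 154*n - 120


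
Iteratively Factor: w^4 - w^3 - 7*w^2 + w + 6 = (w + 2)*(w^3 - 3*w^2 - w + 3) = (w - 3)*(w + 2)*(w^2 - 1) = (w - 3)*(w - 1)*(w + 2)*(w + 1)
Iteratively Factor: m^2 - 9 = (m + 3)*(m - 3)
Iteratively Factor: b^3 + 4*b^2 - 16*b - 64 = (b - 4)*(b^2 + 8*b + 16) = (b - 4)*(b + 4)*(b + 4)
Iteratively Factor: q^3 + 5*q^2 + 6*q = (q + 3)*(q^2 + 2*q) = q*(q + 3)*(q + 2)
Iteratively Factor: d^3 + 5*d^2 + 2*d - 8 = (d - 1)*(d^2 + 6*d + 8) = (d - 1)*(d + 4)*(d + 2)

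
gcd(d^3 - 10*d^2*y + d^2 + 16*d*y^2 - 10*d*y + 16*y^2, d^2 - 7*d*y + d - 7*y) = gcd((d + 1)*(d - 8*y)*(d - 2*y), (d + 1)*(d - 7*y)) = d + 1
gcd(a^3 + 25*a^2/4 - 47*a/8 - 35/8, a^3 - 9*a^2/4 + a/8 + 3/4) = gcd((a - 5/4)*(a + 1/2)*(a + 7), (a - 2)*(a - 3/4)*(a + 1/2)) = a + 1/2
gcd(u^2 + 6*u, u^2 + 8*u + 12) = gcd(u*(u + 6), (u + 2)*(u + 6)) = u + 6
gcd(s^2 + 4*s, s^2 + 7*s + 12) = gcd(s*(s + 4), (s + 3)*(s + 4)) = s + 4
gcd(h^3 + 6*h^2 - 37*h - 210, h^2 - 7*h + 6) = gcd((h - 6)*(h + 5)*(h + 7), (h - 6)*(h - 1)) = h - 6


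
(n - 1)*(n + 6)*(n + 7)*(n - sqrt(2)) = n^4 - sqrt(2)*n^3 + 12*n^3 - 12*sqrt(2)*n^2 + 29*n^2 - 42*n - 29*sqrt(2)*n + 42*sqrt(2)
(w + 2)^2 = w^2 + 4*w + 4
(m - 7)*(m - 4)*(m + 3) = m^3 - 8*m^2 - 5*m + 84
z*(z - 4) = z^2 - 4*z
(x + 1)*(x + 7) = x^2 + 8*x + 7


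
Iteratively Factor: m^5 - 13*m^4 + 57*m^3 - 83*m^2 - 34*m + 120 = (m - 4)*(m^4 - 9*m^3 + 21*m^2 + m - 30) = (m - 4)*(m + 1)*(m^3 - 10*m^2 + 31*m - 30) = (m - 5)*(m - 4)*(m + 1)*(m^2 - 5*m + 6) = (m - 5)*(m - 4)*(m - 2)*(m + 1)*(m - 3)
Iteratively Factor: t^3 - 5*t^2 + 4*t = (t - 1)*(t^2 - 4*t) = (t - 4)*(t - 1)*(t)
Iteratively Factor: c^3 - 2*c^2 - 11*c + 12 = (c + 3)*(c^2 - 5*c + 4) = (c - 4)*(c + 3)*(c - 1)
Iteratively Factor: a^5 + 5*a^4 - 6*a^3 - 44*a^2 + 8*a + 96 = (a + 3)*(a^4 + 2*a^3 - 12*a^2 - 8*a + 32) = (a - 2)*(a + 3)*(a^3 + 4*a^2 - 4*a - 16) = (a - 2)*(a + 3)*(a + 4)*(a^2 - 4) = (a - 2)^2*(a + 3)*(a + 4)*(a + 2)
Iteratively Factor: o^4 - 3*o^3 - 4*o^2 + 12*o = (o)*(o^3 - 3*o^2 - 4*o + 12) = o*(o + 2)*(o^2 - 5*o + 6) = o*(o - 3)*(o + 2)*(o - 2)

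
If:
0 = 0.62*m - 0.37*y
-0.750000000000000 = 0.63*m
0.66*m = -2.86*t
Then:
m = -1.19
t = 0.27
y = -1.99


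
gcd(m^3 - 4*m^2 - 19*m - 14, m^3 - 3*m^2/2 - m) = 1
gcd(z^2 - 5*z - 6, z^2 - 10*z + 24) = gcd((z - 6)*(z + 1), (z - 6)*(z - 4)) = z - 6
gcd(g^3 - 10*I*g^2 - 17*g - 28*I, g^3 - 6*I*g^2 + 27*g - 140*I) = g^2 - 11*I*g - 28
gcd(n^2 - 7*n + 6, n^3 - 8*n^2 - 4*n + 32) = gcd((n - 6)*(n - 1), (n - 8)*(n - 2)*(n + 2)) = 1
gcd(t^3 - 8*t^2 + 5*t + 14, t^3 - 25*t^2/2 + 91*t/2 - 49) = t^2 - 9*t + 14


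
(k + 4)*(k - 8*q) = k^2 - 8*k*q + 4*k - 32*q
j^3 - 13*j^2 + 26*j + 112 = (j - 8)*(j - 7)*(j + 2)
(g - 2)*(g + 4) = g^2 + 2*g - 8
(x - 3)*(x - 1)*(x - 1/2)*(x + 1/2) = x^4 - 4*x^3 + 11*x^2/4 + x - 3/4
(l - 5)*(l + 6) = l^2 + l - 30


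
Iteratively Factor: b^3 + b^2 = (b)*(b^2 + b) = b*(b + 1)*(b)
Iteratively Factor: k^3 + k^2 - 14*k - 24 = (k + 2)*(k^2 - k - 12) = (k - 4)*(k + 2)*(k + 3)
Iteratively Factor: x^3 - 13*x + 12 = (x + 4)*(x^2 - 4*x + 3) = (x - 3)*(x + 4)*(x - 1)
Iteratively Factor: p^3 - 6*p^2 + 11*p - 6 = (p - 3)*(p^2 - 3*p + 2) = (p - 3)*(p - 1)*(p - 2)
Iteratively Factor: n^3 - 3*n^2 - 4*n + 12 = (n - 3)*(n^2 - 4) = (n - 3)*(n + 2)*(n - 2)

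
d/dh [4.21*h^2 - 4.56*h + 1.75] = 8.42*h - 4.56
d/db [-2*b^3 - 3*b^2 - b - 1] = -6*b^2 - 6*b - 1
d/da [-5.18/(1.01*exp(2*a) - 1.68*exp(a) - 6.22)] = (10.4636*exp(a) - 8.7024)*exp(a)/(-1.01*exp(2*a) + 1.68*exp(a) + 6.22)^2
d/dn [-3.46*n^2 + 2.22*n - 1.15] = 2.22 - 6.92*n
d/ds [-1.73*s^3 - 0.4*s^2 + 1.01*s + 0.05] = -5.19*s^2 - 0.8*s + 1.01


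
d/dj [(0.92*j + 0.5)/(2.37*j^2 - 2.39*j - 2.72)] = (2.1804*j^2 - 2.1988*j - (0.92*j + 0.5)*(4.74*j - 2.39) - 2.5024)/(-2.37*j^2 + 2.39*j + 2.72)^2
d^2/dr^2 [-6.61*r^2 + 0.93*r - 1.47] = -13.2200000000000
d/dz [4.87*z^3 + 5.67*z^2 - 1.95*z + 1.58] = 14.61*z^2 + 11.34*z - 1.95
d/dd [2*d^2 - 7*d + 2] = 4*d - 7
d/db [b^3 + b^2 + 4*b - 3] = 3*b^2 + 2*b + 4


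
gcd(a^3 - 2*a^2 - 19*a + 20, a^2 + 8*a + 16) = a + 4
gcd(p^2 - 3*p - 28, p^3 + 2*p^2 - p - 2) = 1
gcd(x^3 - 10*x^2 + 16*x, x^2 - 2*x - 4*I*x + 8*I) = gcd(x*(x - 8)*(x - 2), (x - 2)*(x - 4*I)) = x - 2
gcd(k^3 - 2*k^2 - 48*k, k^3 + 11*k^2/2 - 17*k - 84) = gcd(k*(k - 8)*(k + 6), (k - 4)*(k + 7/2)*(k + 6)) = k + 6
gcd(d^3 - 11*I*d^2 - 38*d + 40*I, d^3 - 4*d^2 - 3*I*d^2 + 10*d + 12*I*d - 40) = d - 5*I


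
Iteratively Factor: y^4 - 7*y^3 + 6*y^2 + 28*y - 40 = (y - 2)*(y^3 - 5*y^2 - 4*y + 20) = (y - 2)*(y + 2)*(y^2 - 7*y + 10) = (y - 2)^2*(y + 2)*(y - 5)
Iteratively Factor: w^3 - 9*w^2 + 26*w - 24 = (w - 2)*(w^2 - 7*w + 12) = (w - 3)*(w - 2)*(w - 4)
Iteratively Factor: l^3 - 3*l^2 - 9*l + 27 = (l - 3)*(l^2 - 9) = (l - 3)^2*(l + 3)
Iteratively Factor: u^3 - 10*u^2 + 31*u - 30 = (u - 5)*(u^2 - 5*u + 6) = (u - 5)*(u - 3)*(u - 2)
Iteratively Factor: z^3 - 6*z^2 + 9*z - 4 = (z - 1)*(z^2 - 5*z + 4) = (z - 4)*(z - 1)*(z - 1)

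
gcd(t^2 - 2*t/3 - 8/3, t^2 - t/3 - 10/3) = t - 2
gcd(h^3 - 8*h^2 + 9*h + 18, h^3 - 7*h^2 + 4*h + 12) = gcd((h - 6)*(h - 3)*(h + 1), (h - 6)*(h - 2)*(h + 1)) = h^2 - 5*h - 6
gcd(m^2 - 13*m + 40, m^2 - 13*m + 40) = m^2 - 13*m + 40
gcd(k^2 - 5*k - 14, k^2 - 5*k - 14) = k^2 - 5*k - 14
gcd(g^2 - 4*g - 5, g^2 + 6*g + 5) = g + 1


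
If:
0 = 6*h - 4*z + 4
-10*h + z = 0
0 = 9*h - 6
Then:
No Solution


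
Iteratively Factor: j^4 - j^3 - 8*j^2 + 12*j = (j)*(j^3 - j^2 - 8*j + 12) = j*(j + 3)*(j^2 - 4*j + 4) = j*(j - 2)*(j + 3)*(j - 2)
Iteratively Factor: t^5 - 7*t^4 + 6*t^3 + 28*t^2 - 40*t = (t - 2)*(t^4 - 5*t^3 - 4*t^2 + 20*t) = (t - 2)^2*(t^3 - 3*t^2 - 10*t) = (t - 2)^2*(t + 2)*(t^2 - 5*t) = (t - 5)*(t - 2)^2*(t + 2)*(t)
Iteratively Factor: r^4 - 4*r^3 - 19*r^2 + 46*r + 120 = (r + 3)*(r^3 - 7*r^2 + 2*r + 40) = (r - 5)*(r + 3)*(r^2 - 2*r - 8) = (r - 5)*(r + 2)*(r + 3)*(r - 4)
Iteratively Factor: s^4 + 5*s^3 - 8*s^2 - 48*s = (s + 4)*(s^3 + s^2 - 12*s) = (s - 3)*(s + 4)*(s^2 + 4*s) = (s - 3)*(s + 4)^2*(s)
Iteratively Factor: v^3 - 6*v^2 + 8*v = (v - 2)*(v^2 - 4*v) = v*(v - 2)*(v - 4)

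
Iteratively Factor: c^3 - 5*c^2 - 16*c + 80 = (c + 4)*(c^2 - 9*c + 20) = (c - 4)*(c + 4)*(c - 5)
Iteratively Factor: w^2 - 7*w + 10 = (w - 2)*(w - 5)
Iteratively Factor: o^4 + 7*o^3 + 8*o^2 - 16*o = (o + 4)*(o^3 + 3*o^2 - 4*o) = (o - 1)*(o + 4)*(o^2 + 4*o) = o*(o - 1)*(o + 4)*(o + 4)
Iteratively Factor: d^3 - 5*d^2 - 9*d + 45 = (d - 3)*(d^2 - 2*d - 15) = (d - 5)*(d - 3)*(d + 3)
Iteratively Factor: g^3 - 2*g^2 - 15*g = (g - 5)*(g^2 + 3*g) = g*(g - 5)*(g + 3)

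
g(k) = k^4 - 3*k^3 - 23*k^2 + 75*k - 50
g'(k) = 4*k^3 - 9*k^2 - 46*k + 75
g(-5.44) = 220.10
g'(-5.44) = -585.06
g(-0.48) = -90.91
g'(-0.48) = 94.56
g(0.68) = -10.36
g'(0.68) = 40.82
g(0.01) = -49.25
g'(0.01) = 74.54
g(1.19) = 3.63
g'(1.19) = 14.26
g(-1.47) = -195.75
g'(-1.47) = 110.47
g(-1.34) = -181.36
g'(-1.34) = 110.86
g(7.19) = 857.64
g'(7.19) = 765.77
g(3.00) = -32.00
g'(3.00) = -36.00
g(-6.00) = 616.00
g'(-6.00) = -837.00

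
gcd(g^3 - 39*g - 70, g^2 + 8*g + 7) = 1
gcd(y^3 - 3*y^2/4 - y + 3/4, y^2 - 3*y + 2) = y - 1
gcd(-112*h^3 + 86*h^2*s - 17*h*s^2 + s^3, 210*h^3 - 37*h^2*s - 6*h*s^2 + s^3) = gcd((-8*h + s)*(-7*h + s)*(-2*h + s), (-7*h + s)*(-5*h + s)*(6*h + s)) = -7*h + s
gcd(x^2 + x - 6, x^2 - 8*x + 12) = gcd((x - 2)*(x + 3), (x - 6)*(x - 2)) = x - 2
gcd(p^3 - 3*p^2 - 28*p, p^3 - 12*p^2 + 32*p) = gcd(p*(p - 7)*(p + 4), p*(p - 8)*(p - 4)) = p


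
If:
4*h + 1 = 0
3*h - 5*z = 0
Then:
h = -1/4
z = -3/20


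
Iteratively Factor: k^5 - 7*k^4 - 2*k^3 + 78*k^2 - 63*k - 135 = (k - 5)*(k^4 - 2*k^3 - 12*k^2 + 18*k + 27) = (k - 5)*(k + 1)*(k^3 - 3*k^2 - 9*k + 27) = (k - 5)*(k - 3)*(k + 1)*(k^2 - 9) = (k - 5)*(k - 3)*(k + 1)*(k + 3)*(k - 3)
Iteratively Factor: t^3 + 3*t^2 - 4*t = (t - 1)*(t^2 + 4*t) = t*(t - 1)*(t + 4)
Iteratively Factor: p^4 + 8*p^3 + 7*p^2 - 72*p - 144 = (p - 3)*(p^3 + 11*p^2 + 40*p + 48) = (p - 3)*(p + 3)*(p^2 + 8*p + 16) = (p - 3)*(p + 3)*(p + 4)*(p + 4)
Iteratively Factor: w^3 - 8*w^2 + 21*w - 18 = (w - 3)*(w^2 - 5*w + 6) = (w - 3)^2*(w - 2)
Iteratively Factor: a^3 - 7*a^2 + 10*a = (a)*(a^2 - 7*a + 10) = a*(a - 2)*(a - 5)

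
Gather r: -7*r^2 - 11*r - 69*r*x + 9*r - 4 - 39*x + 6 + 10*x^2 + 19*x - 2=-7*r^2 + r*(-69*x - 2) + 10*x^2 - 20*x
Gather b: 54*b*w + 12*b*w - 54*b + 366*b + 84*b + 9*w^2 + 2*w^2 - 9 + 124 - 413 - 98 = b*(66*w + 396) + 11*w^2 - 396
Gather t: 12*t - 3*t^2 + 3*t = -3*t^2 + 15*t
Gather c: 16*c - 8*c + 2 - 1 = 8*c + 1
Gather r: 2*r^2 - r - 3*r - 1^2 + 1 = 2*r^2 - 4*r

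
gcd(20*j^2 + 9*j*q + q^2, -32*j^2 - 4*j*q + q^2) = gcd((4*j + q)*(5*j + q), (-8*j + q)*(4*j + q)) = 4*j + q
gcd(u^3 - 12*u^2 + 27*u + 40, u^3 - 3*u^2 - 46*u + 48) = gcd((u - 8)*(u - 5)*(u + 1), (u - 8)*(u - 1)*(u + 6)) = u - 8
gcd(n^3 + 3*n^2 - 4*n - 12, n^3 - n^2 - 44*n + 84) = n - 2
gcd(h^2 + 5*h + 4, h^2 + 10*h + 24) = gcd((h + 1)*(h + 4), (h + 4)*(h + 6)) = h + 4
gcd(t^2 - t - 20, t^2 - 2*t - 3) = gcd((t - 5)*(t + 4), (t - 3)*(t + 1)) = 1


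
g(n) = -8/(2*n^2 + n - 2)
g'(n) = -8*(-4*n - 1)/(2*n^2 + n - 2)^2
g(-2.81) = -0.73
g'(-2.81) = -0.68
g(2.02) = -0.98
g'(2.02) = 1.09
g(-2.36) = -1.18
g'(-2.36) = -1.47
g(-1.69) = -3.96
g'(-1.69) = -11.27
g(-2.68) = -0.83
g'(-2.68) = -0.83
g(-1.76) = -3.29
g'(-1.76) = -8.15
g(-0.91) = 6.38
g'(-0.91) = -13.43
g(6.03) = -0.10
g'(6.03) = 0.03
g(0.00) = 4.00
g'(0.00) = 2.00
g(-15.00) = -0.02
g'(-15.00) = 0.00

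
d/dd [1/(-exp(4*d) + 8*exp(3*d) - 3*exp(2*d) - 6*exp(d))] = 2*(2*exp(3*d) - 12*exp(2*d) + 3*exp(d) + 3)*exp(-d)/(exp(3*d) - 8*exp(2*d) + 3*exp(d) + 6)^2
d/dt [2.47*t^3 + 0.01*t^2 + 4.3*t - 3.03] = 7.41*t^2 + 0.02*t + 4.3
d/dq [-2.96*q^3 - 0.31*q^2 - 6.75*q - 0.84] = -8.88*q^2 - 0.62*q - 6.75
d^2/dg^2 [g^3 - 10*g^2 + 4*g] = 6*g - 20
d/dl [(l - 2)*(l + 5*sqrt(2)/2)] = 2*l - 2 + 5*sqrt(2)/2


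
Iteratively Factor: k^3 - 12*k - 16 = (k - 4)*(k^2 + 4*k + 4) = (k - 4)*(k + 2)*(k + 2)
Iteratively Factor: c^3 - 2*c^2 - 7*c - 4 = (c + 1)*(c^2 - 3*c - 4) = (c - 4)*(c + 1)*(c + 1)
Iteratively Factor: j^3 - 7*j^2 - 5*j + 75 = (j - 5)*(j^2 - 2*j - 15) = (j - 5)*(j + 3)*(j - 5)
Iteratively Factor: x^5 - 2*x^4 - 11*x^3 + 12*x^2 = (x)*(x^4 - 2*x^3 - 11*x^2 + 12*x) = x*(x - 4)*(x^3 + 2*x^2 - 3*x) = x*(x - 4)*(x - 1)*(x^2 + 3*x) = x^2*(x - 4)*(x - 1)*(x + 3)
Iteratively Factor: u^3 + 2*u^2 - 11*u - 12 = (u + 4)*(u^2 - 2*u - 3) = (u + 1)*(u + 4)*(u - 3)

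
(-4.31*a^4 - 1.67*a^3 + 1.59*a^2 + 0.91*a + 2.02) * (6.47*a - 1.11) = -27.8857*a^5 - 6.0208*a^4 + 12.141*a^3 + 4.1228*a^2 + 12.0593*a - 2.2422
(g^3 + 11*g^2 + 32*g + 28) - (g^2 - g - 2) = g^3 + 10*g^2 + 33*g + 30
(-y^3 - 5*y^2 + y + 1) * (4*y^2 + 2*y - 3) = -4*y^5 - 22*y^4 - 3*y^3 + 21*y^2 - y - 3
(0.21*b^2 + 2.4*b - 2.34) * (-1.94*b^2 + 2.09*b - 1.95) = -0.4074*b^4 - 4.2171*b^3 + 9.1461*b^2 - 9.5706*b + 4.563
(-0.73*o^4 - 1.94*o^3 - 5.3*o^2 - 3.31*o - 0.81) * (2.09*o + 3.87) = -1.5257*o^5 - 6.8797*o^4 - 18.5848*o^3 - 27.4289*o^2 - 14.5026*o - 3.1347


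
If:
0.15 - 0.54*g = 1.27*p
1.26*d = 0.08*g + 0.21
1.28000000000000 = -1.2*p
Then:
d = 0.34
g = 2.79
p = -1.07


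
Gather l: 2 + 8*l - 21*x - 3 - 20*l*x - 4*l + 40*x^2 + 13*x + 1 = l*(4 - 20*x) + 40*x^2 - 8*x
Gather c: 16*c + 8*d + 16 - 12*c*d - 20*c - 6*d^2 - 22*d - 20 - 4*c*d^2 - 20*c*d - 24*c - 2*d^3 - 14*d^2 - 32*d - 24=c*(-4*d^2 - 32*d - 28) - 2*d^3 - 20*d^2 - 46*d - 28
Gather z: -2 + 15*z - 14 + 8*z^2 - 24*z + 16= 8*z^2 - 9*z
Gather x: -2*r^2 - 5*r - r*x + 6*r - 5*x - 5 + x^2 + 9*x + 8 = -2*r^2 + r + x^2 + x*(4 - r) + 3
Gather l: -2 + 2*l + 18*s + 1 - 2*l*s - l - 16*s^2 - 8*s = l*(1 - 2*s) - 16*s^2 + 10*s - 1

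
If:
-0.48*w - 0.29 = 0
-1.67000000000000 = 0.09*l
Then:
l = -18.56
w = -0.60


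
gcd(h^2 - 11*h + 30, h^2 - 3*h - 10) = h - 5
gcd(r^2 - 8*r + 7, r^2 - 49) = r - 7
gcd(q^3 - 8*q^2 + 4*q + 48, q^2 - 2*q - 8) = q^2 - 2*q - 8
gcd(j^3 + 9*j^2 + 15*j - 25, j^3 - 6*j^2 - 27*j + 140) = j + 5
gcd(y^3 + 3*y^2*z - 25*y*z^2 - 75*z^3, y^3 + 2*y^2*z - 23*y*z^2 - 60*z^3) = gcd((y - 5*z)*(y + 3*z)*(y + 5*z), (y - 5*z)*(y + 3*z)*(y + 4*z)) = y^2 - 2*y*z - 15*z^2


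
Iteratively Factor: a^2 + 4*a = (a + 4)*(a)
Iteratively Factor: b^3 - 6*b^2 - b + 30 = (b - 3)*(b^2 - 3*b - 10) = (b - 3)*(b + 2)*(b - 5)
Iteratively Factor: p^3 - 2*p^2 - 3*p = (p - 3)*(p^2 + p) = (p - 3)*(p + 1)*(p)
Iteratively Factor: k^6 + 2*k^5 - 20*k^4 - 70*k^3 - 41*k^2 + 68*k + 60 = (k + 1)*(k^5 + k^4 - 21*k^3 - 49*k^2 + 8*k + 60) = (k + 1)*(k + 2)*(k^4 - k^3 - 19*k^2 - 11*k + 30) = (k + 1)*(k + 2)*(k + 3)*(k^3 - 4*k^2 - 7*k + 10) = (k + 1)*(k + 2)^2*(k + 3)*(k^2 - 6*k + 5) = (k - 5)*(k + 1)*(k + 2)^2*(k + 3)*(k - 1)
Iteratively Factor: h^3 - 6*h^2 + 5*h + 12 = (h + 1)*(h^2 - 7*h + 12) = (h - 4)*(h + 1)*(h - 3)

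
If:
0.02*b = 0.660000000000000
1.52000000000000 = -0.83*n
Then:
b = 33.00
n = -1.83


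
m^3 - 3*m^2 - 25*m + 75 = (m - 5)*(m - 3)*(m + 5)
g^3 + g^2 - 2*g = g*(g - 1)*(g + 2)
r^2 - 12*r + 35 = (r - 7)*(r - 5)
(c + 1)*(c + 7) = c^2 + 8*c + 7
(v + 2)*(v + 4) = v^2 + 6*v + 8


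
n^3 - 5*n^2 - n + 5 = (n - 5)*(n - 1)*(n + 1)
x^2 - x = x*(x - 1)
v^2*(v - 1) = v^3 - v^2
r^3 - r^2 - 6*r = r*(r - 3)*(r + 2)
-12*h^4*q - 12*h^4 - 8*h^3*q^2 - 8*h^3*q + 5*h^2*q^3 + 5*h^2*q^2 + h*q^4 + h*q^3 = (-2*h + q)*(h + q)*(6*h + q)*(h*q + h)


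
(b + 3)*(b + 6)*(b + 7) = b^3 + 16*b^2 + 81*b + 126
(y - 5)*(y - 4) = y^2 - 9*y + 20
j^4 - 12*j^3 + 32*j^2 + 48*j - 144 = (j - 6)^2*(j - 2)*(j + 2)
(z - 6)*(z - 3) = z^2 - 9*z + 18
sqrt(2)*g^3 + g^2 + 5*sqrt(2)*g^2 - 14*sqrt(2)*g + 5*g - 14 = (g - 2)*(g + 7)*(sqrt(2)*g + 1)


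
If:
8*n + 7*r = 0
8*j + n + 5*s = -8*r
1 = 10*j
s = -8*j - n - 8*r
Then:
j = 1/10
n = 28/285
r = -32/285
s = 0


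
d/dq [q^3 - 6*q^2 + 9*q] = 3*q^2 - 12*q + 9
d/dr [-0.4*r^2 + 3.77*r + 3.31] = 3.77 - 0.8*r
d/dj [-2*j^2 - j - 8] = -4*j - 1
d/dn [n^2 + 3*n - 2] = 2*n + 3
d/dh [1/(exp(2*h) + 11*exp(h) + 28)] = (-2*exp(h) - 11)*exp(h)/(exp(2*h) + 11*exp(h) + 28)^2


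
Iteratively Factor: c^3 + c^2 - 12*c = (c - 3)*(c^2 + 4*c) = (c - 3)*(c + 4)*(c)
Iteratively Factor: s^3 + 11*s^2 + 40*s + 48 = (s + 4)*(s^2 + 7*s + 12) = (s + 3)*(s + 4)*(s + 4)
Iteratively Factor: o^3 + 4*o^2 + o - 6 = (o + 2)*(o^2 + 2*o - 3) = (o - 1)*(o + 2)*(o + 3)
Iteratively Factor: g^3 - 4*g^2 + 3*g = (g - 1)*(g^2 - 3*g) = g*(g - 1)*(g - 3)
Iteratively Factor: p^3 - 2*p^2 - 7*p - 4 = (p + 1)*(p^2 - 3*p - 4) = (p - 4)*(p + 1)*(p + 1)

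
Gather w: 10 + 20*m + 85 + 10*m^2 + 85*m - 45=10*m^2 + 105*m + 50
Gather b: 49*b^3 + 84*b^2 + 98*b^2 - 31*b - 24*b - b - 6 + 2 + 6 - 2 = 49*b^3 + 182*b^2 - 56*b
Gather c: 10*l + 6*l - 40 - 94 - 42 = 16*l - 176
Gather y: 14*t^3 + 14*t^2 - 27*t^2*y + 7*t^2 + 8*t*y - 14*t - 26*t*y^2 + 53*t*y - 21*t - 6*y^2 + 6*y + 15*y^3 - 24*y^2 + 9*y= 14*t^3 + 21*t^2 - 35*t + 15*y^3 + y^2*(-26*t - 30) + y*(-27*t^2 + 61*t + 15)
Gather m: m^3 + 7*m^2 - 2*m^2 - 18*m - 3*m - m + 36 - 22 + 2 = m^3 + 5*m^2 - 22*m + 16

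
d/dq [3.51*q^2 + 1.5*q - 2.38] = 7.02*q + 1.5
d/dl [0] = 0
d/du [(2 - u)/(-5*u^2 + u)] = (-5*u^2 + 20*u - 2)/(u^2*(25*u^2 - 10*u + 1))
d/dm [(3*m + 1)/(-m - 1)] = -2/(m + 1)^2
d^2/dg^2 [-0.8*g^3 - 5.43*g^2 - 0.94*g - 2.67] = -4.8*g - 10.86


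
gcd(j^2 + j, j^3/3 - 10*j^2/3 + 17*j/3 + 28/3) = j + 1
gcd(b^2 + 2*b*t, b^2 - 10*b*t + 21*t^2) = 1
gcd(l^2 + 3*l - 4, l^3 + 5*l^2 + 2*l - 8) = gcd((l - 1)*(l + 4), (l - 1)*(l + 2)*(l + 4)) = l^2 + 3*l - 4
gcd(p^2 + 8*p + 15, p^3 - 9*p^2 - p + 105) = p + 3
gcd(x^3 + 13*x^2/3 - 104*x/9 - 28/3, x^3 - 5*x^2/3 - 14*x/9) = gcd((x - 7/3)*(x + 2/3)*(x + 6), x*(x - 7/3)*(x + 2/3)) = x^2 - 5*x/3 - 14/9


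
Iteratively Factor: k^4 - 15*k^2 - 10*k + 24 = (k - 4)*(k^3 + 4*k^2 + k - 6) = (k - 4)*(k + 3)*(k^2 + k - 2) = (k - 4)*(k - 1)*(k + 3)*(k + 2)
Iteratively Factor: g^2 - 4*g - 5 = (g - 5)*(g + 1)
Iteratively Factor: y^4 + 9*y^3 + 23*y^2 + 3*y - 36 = (y + 4)*(y^3 + 5*y^2 + 3*y - 9) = (y + 3)*(y + 4)*(y^2 + 2*y - 3) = (y + 3)^2*(y + 4)*(y - 1)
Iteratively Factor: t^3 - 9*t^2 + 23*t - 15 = (t - 1)*(t^2 - 8*t + 15) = (t - 3)*(t - 1)*(t - 5)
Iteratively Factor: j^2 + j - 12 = (j + 4)*(j - 3)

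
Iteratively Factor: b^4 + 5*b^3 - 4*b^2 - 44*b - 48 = (b + 2)*(b^3 + 3*b^2 - 10*b - 24) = (b + 2)^2*(b^2 + b - 12) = (b + 2)^2*(b + 4)*(b - 3)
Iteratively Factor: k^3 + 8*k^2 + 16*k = (k + 4)*(k^2 + 4*k) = k*(k + 4)*(k + 4)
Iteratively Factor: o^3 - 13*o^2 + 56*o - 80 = (o - 5)*(o^2 - 8*o + 16) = (o - 5)*(o - 4)*(o - 4)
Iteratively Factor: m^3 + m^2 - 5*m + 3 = (m - 1)*(m^2 + 2*m - 3) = (m - 1)^2*(m + 3)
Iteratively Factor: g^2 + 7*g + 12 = (g + 4)*(g + 3)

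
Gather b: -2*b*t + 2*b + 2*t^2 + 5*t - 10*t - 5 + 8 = b*(2 - 2*t) + 2*t^2 - 5*t + 3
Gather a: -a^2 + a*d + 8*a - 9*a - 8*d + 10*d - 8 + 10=-a^2 + a*(d - 1) + 2*d + 2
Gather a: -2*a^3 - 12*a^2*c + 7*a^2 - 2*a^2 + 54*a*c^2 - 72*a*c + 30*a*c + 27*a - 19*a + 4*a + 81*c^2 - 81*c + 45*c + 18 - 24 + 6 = -2*a^3 + a^2*(5 - 12*c) + a*(54*c^2 - 42*c + 12) + 81*c^2 - 36*c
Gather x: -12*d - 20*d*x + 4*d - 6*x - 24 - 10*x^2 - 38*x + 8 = -8*d - 10*x^2 + x*(-20*d - 44) - 16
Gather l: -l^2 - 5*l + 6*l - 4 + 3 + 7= -l^2 + l + 6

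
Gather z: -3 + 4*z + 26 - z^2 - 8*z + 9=-z^2 - 4*z + 32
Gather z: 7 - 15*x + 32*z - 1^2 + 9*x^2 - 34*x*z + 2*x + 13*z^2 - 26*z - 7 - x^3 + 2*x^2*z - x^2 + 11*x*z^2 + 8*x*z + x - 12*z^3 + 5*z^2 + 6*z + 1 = -x^3 + 8*x^2 - 12*x - 12*z^3 + z^2*(11*x + 18) + z*(2*x^2 - 26*x + 12)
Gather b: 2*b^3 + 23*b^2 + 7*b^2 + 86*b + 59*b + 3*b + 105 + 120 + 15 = 2*b^3 + 30*b^2 + 148*b + 240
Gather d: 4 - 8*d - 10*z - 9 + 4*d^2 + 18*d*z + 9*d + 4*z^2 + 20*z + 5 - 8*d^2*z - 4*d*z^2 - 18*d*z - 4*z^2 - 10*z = d^2*(4 - 8*z) + d*(1 - 4*z^2)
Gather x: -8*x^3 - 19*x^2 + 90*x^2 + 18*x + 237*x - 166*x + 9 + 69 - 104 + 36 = -8*x^3 + 71*x^2 + 89*x + 10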